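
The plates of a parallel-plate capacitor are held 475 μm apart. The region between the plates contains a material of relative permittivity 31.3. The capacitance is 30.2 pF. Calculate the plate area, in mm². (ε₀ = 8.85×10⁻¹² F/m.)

51.8 mm²

A = Cd/(κε₀) = 3.02×10⁻¹¹ × 4.75×10⁻⁴ / (31.3 × 8.85×10⁻¹²) = 5.18×10⁻⁵ m².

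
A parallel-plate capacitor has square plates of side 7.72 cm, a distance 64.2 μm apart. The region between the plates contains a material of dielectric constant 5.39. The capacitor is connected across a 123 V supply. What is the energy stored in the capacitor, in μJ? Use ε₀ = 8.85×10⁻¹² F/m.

A = (7.72 cm)² = 5.96×10⁻³ m².
C = κε₀A/d = 5.39 × 8.85×10⁻¹² × 5.96×10⁻³ / 6.42×10⁻⁵ = 4.43×10⁻⁹ F.
U = ½CV² = ½ × 4.43×10⁻⁹ × (123)² = 3.35×10⁻⁵ J.

U ≈ 33.5 μJ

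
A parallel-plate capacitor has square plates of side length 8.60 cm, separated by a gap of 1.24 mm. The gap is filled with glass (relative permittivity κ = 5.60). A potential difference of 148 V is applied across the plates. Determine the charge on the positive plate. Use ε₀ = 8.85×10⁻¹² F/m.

Q ≈ 43.7 nC

A = (8.60 cm)² = 7.40×10⁻³ m².
C = κε₀A/d = 5.60 × 8.85×10⁻¹² × 7.40×10⁻³ / 1.24×10⁻³ = 2.96×10⁻¹⁰ F.
Q = CV = 2.96×10⁻¹⁰ × 148 = 4.37×10⁻⁸ C.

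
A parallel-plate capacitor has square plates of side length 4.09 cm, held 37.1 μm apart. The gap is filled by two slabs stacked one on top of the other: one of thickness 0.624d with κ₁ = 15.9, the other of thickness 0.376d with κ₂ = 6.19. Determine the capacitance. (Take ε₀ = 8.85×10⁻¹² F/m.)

A = (4.09 cm)² = 1.67×10⁻³ m².
Stacked slabs ⇒ two capacitors in series, each with the full plate area.
C₁ = κ₁ε₀A/d₁ = 15.9 × 8.85×10⁻¹² × 1.67×10⁻³ / 2.32×10⁻⁵ = 1.02×10⁻⁸ F.
C₂ = κ₂ε₀A/d₂ = 6.19 × 8.85×10⁻¹² × 1.67×10⁻³ / 1.39×10⁻⁵ = 6.57×10⁻⁹ F.
C = (1/C₁ + 1/C₂)⁻¹ = 3.99×10⁻⁹ F.

C ≈ 3.99 nF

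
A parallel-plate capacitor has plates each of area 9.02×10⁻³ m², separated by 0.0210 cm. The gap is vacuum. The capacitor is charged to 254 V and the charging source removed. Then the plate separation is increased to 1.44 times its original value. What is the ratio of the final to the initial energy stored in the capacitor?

U₂/U₁ ≈ 1.44

Isolated ⇒ Q is held fixed.
C₂ = 0.694 C₁ and U = Q²/(2C), so U₂/U₁ = C₁/C₂ = 1.44.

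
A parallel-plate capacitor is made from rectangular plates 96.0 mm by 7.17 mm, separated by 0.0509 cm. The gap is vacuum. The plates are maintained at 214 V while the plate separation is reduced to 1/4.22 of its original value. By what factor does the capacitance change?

C₂/C₁ ≈ 4.22

C = ε₀A/d scales as 1/d, so C₂/C₁ = d₁/d₂ = 4.22.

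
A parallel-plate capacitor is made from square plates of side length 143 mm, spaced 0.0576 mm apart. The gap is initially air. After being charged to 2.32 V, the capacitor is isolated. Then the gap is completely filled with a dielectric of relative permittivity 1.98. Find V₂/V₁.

Isolated ⇒ Q is held fixed.
C₂ = 1.98 C₁ and V = Q/C, so V₂/V₁ = C₁/C₂ = 0.505.

0.505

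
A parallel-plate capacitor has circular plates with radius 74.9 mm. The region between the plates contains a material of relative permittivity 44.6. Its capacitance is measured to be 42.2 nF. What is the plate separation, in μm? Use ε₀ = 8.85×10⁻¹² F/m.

A = π(74.9 mm)² = 1.76×10⁻² m².
d = κε₀A/C = 44.6 × 8.85×10⁻¹² × 1.76×10⁻² / 4.22×10⁻⁸ = 1.65×10⁻⁴ m.

165 μm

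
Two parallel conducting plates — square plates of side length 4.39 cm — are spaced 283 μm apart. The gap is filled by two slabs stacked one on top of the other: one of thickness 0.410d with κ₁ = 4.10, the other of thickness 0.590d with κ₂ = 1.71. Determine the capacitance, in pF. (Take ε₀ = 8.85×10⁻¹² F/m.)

A = (4.39 cm)² = 1.93×10⁻³ m².
Stacked slabs ⇒ two capacitors in series, each with the full plate area.
C₁ = κ₁ε₀A/d₁ = 4.10 × 8.85×10⁻¹² × 1.93×10⁻³ / 1.16×10⁻⁴ = 6.03×10⁻¹⁰ F.
C₂ = κ₂ε₀A/d₂ = 1.71 × 8.85×10⁻¹² × 1.93×10⁻³ / 1.67×10⁻⁴ = 1.75×10⁻¹⁰ F.
C = (1/C₁ + 1/C₂)⁻¹ = 1.35×10⁻¹⁰ F.

C ≈ 135 pF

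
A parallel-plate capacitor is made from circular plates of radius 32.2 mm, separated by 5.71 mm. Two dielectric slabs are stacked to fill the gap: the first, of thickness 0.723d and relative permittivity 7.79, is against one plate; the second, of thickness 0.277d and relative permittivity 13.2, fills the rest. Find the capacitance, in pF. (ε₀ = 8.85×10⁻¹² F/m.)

44.4 pF

A = π(32.2 mm)² = 3.26×10⁻³ m².
Stacked slabs ⇒ two capacitors in series, each with the full plate area.
C₁ = κ₁ε₀A/d₁ = 7.79 × 8.85×10⁻¹² × 3.26×10⁻³ / 4.13×10⁻³ = 5.44×10⁻¹¹ F.
C₂ = κ₂ε₀A/d₂ = 13.2 × 8.85×10⁻¹² × 3.26×10⁻³ / 1.58×10⁻³ = 2.41×10⁻¹⁰ F.
C = (1/C₁ + 1/C₂)⁻¹ = 4.44×10⁻¹¹ F.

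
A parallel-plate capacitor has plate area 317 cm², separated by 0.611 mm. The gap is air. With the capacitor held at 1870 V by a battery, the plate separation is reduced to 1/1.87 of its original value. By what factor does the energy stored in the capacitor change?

Battery connected ⇒ V is held fixed.
C₂ = 1.87 C₁ and U = ½CV², so U₂/U₁ = C₂/C₁ = 1.87.

U₂/U₁ ≈ 1.87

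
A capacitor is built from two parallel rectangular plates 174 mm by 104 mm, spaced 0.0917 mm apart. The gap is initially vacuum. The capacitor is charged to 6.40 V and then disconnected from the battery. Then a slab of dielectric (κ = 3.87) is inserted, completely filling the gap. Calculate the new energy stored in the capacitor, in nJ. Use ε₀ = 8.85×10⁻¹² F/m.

U ≈ 9.24 nJ

A = 174 × 104 mm² = 1.81×10⁻² m².
Initially C₁ = ε₀A/d = 8.85×10⁻¹² × 1.81×10⁻² / 9.17×10⁻⁵ = 1.75×10⁻⁹ F.
U₁ = 3.58×10⁻⁸ J.
Isolated ⇒ Q is held fixed. C₂ = 3.87 C₁ and U = Q²/(2C), so U₂/U₁ = C₁/C₂ = 0.258.
U₂ = 0.258 × 3.58×10⁻⁸ = 9.24×10⁻⁹ J.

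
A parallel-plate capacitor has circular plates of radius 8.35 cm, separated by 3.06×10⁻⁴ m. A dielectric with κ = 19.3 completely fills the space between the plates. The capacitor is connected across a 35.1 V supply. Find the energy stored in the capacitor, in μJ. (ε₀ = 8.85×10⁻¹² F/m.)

A = π(8.35 cm)² = 2.19×10⁻² m².
C = κε₀A/d = 19.3 × 8.85×10⁻¹² × 2.19×10⁻² / 3.06×10⁻⁴ = 1.22×10⁻⁸ F.
U = ½CV² = ½ × 1.22×10⁻⁸ × (35.1)² = 7.53×10⁻⁶ J.

U ≈ 7.53 μJ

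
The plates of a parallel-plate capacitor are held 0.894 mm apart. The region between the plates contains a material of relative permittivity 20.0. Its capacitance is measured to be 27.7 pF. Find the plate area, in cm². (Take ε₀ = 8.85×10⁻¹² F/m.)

A ≈ 1.40 cm²

A = Cd/(κε₀) = 2.77×10⁻¹¹ × 8.94×10⁻⁴ / (20.0 × 8.85×10⁻¹²) = 1.40×10⁻⁴ m².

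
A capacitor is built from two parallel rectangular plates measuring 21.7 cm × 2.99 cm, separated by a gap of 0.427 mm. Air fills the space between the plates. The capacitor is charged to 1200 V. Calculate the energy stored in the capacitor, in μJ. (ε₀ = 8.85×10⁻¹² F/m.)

96.8 μJ

A = 21.7 × 2.99 cm² = 6.49×10⁻³ m².
C = ε₀A/d = 8.85×10⁻¹² × 6.49×10⁻³ / 4.27×10⁻⁴ = 1.34×10⁻¹⁰ F.
U = ½CV² = ½ × 1.34×10⁻¹⁰ × (1200)² = 9.68×10⁻⁵ J.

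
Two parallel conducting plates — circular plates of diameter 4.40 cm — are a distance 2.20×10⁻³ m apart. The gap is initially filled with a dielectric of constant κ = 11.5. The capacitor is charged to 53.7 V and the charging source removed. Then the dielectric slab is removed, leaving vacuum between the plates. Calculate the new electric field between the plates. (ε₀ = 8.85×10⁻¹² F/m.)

E ≈ 281 kV/m

A = π(4.40/2 cm)² = 1.52×10⁻³ m².
Initially C₁ = κε₀A/d = 11.5 × 8.85×10⁻¹² × 1.52×10⁻³ / 2.20×10⁻³ = 7.03×10⁻¹¹ F.
E₁ = 2.44×10⁴ V/m.
Isolated ⇒ Q is held fixed. V₂ = Q/C₂ = V₁/0.0870; E = V/d, so E₂/E₁ = (V₂/V₁)(d₁/d₂) = 11.5.
E₂ = 11.5 × 2.44×10⁴ = 2.81×10⁵ V/m.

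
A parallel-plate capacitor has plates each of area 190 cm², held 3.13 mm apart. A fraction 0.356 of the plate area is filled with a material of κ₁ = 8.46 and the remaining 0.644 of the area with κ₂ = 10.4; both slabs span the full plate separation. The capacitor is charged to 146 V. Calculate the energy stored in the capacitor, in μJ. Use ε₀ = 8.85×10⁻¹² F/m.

A = 190 cm² = 1.90×10⁻² m².
Side-by-side slabs ⇒ two capacitors in parallel, each spanning the full gap.
C₁ = κ₁ε₀A₁/d = 8.46 × 8.85×10⁻¹² × 6.76×10⁻³ / 3.13×10⁻³ = 1.62×10⁻¹⁰ F.
C₂ = κ₂ε₀A₂/d = 10.4 × 8.85×10⁻¹² × 1.22×10⁻² / 3.13×10⁻³ = 3.60×10⁻¹⁰ F.
C = C₁ + C₂ = 5.22×10⁻¹⁰ F.
U = ½CV² = ½ × 5.22×10⁻¹⁰ × (146)² = 5.56×10⁻⁶ J.

5.56 μJ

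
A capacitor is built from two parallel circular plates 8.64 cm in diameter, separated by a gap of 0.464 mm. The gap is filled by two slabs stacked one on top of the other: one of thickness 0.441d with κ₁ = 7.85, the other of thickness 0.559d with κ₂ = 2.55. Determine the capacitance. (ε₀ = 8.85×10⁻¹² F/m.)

C ≈ 406 pF

A = π(8.64/2 cm)² = 5.86×10⁻³ m².
Stacked slabs ⇒ two capacitors in series, each with the full plate area.
C₁ = κ₁ε₀A/d₁ = 7.85 × 8.85×10⁻¹² × 5.86×10⁻³ / 2.05×10⁻⁴ = 1.99×10⁻⁹ F.
C₂ = κ₂ε₀A/d₂ = 2.55 × 8.85×10⁻¹² × 5.86×10⁻³ / 2.59×10⁻⁴ = 5.10×10⁻¹⁰ F.
C = (1/C₁ + 1/C₂)⁻¹ = 4.06×10⁻¹⁰ F.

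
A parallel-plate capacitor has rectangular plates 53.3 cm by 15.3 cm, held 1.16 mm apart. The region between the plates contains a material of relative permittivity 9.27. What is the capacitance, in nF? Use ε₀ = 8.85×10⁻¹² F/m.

C ≈ 5.77 nF

A = 53.3 × 15.3 cm² = 8.15×10⁻² m².
C = κε₀A/d = 9.27 × 8.85×10⁻¹² × 8.15×10⁻² / 1.16×10⁻³ = 5.77×10⁻⁹ F.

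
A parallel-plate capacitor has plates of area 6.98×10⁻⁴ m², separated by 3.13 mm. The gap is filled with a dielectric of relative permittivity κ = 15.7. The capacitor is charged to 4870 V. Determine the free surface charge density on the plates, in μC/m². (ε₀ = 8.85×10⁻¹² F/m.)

σ ≈ 216 μC/m²

C = κε₀A/d = 15.7 × 8.85×10⁻¹² × 6.98×10⁻⁴ / 3.13×10⁻³ = 3.10×10⁻¹¹ F.
σ = Q/A = CV/A = 3.10×10⁻¹¹ × 4870 / 6.98×10⁻⁴ = 2.16×10⁻⁴ C/m².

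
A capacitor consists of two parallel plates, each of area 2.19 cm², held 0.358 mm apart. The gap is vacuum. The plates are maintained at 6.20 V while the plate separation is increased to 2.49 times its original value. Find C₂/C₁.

C = ε₀A/d scales as 1/d, so C₂/C₁ = d₁/d₂ = 1/2.49 = 0.402.

0.402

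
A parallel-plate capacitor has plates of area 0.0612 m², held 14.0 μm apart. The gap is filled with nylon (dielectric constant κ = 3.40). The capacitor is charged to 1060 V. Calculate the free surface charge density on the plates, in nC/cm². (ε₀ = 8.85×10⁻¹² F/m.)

228 nC/cm²

C = κε₀A/d = 3.40 × 8.85×10⁻¹² × 6.12×10⁻² / 1.40×10⁻⁵ = 1.32×10⁻⁷ F.
σ = Q/A = CV/A = 1.32×10⁻⁷ × 1060 / 6.12×10⁻² = 2.28×10⁻³ C/m².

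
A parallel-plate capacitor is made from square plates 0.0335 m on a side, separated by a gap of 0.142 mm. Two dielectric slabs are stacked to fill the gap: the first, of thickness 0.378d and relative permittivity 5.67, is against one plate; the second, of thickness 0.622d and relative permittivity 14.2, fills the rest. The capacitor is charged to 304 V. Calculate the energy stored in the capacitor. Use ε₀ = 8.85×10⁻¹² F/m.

A = (0.0335 m)² = 1.12×10⁻³ m².
Stacked slabs ⇒ two capacitors in series, each with the full plate area.
C₁ = κ₁ε₀A/d₁ = 5.67 × 8.85×10⁻¹² × 1.12×10⁻³ / 5.37×10⁻⁵ = 1.05×10⁻⁹ F.
C₂ = κ₂ε₀A/d₂ = 14.2 × 8.85×10⁻¹² × 1.12×10⁻³ / 8.83×10⁻⁵ = 1.60×10⁻⁹ F.
C = (1/C₁ + 1/C₂)⁻¹ = 6.33×10⁻¹⁰ F.
U = ½CV² = ½ × 6.33×10⁻¹⁰ × (304)² = 2.93×10⁻⁵ J.

U ≈ 29.3 μJ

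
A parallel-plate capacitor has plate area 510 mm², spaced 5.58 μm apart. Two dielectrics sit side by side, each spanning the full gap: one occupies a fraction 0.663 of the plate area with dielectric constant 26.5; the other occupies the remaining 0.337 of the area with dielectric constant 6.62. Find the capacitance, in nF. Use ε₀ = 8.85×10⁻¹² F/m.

A = 510 mm² = 5.10×10⁻⁴ m².
Side-by-side slabs ⇒ two capacitors in parallel, each spanning the full gap.
C₁ = κ₁ε₀A₁/d = 26.5 × 8.85×10⁻¹² × 3.38×10⁻⁴ / 5.58×10⁻⁶ = 1.42×10⁻⁸ F.
C₂ = κ₂ε₀A₂/d = 6.62 × 8.85×10⁻¹² × 1.72×10⁻⁴ / 5.58×10⁻⁶ = 1.80×10⁻⁹ F.
C = C₁ + C₂ = 1.60×10⁻⁸ F.

16.0 nF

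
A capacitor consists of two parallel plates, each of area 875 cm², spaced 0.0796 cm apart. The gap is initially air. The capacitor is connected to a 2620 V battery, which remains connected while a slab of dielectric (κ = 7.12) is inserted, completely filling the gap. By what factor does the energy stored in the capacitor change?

U₂/U₁ ≈ 7.12

Battery connected ⇒ V is held fixed.
C₂ = 7.12 C₁ and U = ½CV², so U₂/U₁ = C₂/C₁ = 7.12.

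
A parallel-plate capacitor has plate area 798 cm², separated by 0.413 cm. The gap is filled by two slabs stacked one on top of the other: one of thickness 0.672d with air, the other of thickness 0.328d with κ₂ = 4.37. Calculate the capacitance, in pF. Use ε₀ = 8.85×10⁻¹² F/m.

C ≈ 229 pF

A = 798 cm² = 7.98×10⁻² m².
Stacked slabs ⇒ two capacitors in series, each with the full plate area.
C₁ = κ₁ε₀A/d₁ = 1.00 × 8.85×10⁻¹² × 7.98×10⁻² / 2.78×10⁻³ = 2.54×10⁻¹⁰ F.
C₂ = κ₂ε₀A/d₂ = 4.37 × 8.85×10⁻¹² × 7.98×10⁻² / 1.35×10⁻³ = 2.28×10⁻⁹ F.
C = (1/C₁ + 1/C₂)⁻¹ = 2.29×10⁻¹⁰ F.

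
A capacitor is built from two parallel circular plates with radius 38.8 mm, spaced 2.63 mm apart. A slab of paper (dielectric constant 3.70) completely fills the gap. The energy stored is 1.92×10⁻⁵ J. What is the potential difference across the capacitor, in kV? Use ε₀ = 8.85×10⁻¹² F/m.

A = π(38.8 mm)² = 4.73×10⁻³ m².
C = κε₀A/d = 3.70 × 8.85×10⁻¹² × 4.73×10⁻³ / 2.63×10⁻³ = 5.89×10⁻¹¹ F.
V = √(2U/C) = √(2 × 1.92×10⁻⁵ / 5.89×10⁻¹¹) = 8.08×10² V.

0.808 kV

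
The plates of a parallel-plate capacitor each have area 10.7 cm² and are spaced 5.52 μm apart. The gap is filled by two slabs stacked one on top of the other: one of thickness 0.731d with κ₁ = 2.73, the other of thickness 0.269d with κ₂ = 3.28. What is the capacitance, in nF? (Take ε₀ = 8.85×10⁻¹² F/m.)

A = 10.7 cm² = 1.07×10⁻³ m².
Stacked slabs ⇒ two capacitors in series, each with the full plate area.
C₁ = κ₁ε₀A/d₁ = 2.73 × 8.85×10⁻¹² × 1.07×10⁻³ / 4.04×10⁻⁶ = 6.41×10⁻⁹ F.
C₂ = κ₂ε₀A/d₂ = 3.28 × 8.85×10⁻¹² × 1.07×10⁻³ / 1.48×10⁻⁶ = 2.09×10⁻⁸ F.
C = (1/C₁ + 1/C₂)⁻¹ = 4.90×10⁻⁹ F.

C ≈ 4.90 nF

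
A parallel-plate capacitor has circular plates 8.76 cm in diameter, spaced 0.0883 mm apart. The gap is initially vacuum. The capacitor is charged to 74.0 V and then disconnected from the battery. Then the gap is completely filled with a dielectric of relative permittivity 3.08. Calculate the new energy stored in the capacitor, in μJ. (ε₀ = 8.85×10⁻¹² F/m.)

A = π(8.76/2 cm)² = 6.03×10⁻³ m².
Initially C₁ = ε₀A/d = 8.85×10⁻¹² × 6.03×10⁻³ / 8.83×10⁻⁵ = 6.04×10⁻¹⁰ F.
U₁ = 1.65×10⁻⁶ J.
Isolated ⇒ Q is held fixed. C₂ = 3.08 C₁ and U = Q²/(2C), so U₂/U₁ = C₁/C₂ = 0.325.
U₂ = 0.325 × 1.65×10⁻⁶ = 5.37×10⁻⁷ J.

U ≈ 0.537 μJ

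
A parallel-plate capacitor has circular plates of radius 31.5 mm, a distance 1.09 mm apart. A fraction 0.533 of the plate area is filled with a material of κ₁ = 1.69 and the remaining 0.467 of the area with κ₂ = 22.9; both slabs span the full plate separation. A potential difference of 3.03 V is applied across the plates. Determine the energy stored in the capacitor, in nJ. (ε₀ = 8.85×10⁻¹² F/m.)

A = π(31.5 mm)² = 3.12×10⁻³ m².
Side-by-side slabs ⇒ two capacitors in parallel, each spanning the full gap.
C₁ = κ₁ε₀A₁/d = 1.69 × 8.85×10⁻¹² × 1.66×10⁻³ / 1.09×10⁻³ = 2.28×10⁻¹¹ F.
C₂ = κ₂ε₀A₂/d = 22.9 × 8.85×10⁻¹² × 1.46×10⁻³ / 1.09×10⁻³ = 2.71×10⁻¹⁰ F.
C = C₁ + C₂ = 2.93×10⁻¹⁰ F.
U = ½CV² = ½ × 2.93×10⁻¹⁰ × (3.03)² = 1.35×10⁻⁹ J.

1.35 nJ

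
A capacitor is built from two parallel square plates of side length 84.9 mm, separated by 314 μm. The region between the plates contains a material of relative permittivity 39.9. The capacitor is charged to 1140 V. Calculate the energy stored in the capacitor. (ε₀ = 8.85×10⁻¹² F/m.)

A = (84.9 mm)² = 7.21×10⁻³ m².
C = κε₀A/d = 39.9 × 8.85×10⁻¹² × 7.21×10⁻³ / 3.14×10⁻⁴ = 8.11×10⁻⁹ F.
U = ½CV² = ½ × 8.11×10⁻⁹ × (1140)² = 5.27×10⁻³ J.

5.27 mJ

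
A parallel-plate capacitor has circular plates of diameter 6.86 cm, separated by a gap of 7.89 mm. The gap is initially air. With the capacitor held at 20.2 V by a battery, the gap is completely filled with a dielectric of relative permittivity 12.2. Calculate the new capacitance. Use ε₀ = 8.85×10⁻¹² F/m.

C ≈ 50.6 pF

A = π(6.86/2 cm)² = 3.70×10⁻³ m².
Initially C₁ = ε₀A/d = 8.85×10⁻¹² × 3.70×10⁻³ / 7.89×10⁻³ = 4.15×10⁻¹² F.
C = κε₀A/d scales with κ, so C₂/C₁ = κ = 12.2.
C₂ = 12.2 × 4.15×10⁻¹² = 5.06×10⁻¹¹ F.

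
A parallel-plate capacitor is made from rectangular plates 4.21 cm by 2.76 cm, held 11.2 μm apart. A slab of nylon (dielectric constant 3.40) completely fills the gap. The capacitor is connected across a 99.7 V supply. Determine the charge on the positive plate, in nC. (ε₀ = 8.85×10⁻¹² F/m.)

A = 4.21 × 2.76 cm² = 1.16×10⁻³ m².
C = κε₀A/d = 3.40 × 8.85×10⁻¹² × 1.16×10⁻³ / 1.12×10⁻⁵ = 3.12×10⁻⁹ F.
Q = CV = 3.12×10⁻⁹ × 99.7 = 3.11×10⁻⁷ C.

Q ≈ 311 nC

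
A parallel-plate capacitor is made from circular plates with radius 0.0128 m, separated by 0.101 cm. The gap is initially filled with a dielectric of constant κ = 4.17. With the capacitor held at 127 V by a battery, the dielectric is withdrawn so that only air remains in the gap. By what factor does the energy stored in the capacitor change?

U₂/U₁ ≈ 0.240

Battery connected ⇒ V is held fixed.
C₂ = 0.240 C₁ and U = ½CV², so U₂/U₁ = C₂/C₁ = 0.240.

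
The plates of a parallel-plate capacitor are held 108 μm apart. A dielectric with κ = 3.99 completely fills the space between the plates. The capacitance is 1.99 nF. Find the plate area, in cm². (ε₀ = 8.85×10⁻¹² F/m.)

A ≈ 60.9 cm²

A = Cd/(κε₀) = 1.99×10⁻⁹ × 1.08×10⁻⁴ / (3.99 × 8.85×10⁻¹²) = 6.09×10⁻³ m².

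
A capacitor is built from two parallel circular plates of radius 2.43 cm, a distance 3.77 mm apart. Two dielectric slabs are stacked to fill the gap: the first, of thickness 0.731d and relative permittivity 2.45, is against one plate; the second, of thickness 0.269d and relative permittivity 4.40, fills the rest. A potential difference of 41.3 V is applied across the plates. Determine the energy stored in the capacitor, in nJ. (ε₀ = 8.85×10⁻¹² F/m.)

A = π(2.43 cm)² = 1.86×10⁻³ m².
Stacked slabs ⇒ two capacitors in series, each with the full plate area.
C₁ = κ₁ε₀A/d₁ = 2.45 × 8.85×10⁻¹² × 1.86×10⁻³ / 2.76×10⁻³ = 1.46×10⁻¹¹ F.
C₂ = κ₂ε₀A/d₂ = 4.40 × 8.85×10⁻¹² × 1.86×10⁻³ / 1.01×10⁻³ = 7.12×10⁻¹¹ F.
C = (1/C₁ + 1/C₂)⁻¹ = 1.21×10⁻¹¹ F.
U = ½CV² = ½ × 1.21×10⁻¹¹ × (41.3)² = 1.03×10⁻⁸ J.

10.3 nJ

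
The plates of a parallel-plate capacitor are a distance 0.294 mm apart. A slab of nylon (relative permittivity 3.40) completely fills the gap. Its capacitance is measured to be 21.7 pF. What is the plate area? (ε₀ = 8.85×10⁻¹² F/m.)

A ≈ 212 mm²

A = Cd/(κε₀) = 2.17×10⁻¹¹ × 2.94×10⁻⁴ / (3.40 × 8.85×10⁻¹²) = 2.12×10⁻⁴ m².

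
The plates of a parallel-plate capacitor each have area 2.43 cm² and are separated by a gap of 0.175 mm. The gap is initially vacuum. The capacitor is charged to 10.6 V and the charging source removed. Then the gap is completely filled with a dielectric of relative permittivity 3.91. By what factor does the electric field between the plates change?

0.256

Isolated ⇒ Q is held fixed.
V₂ = Q/C₂ = V₁/3.91; E = V/d, so E₂/E₁ = (V₂/V₁)(d₁/d₂) = 0.256.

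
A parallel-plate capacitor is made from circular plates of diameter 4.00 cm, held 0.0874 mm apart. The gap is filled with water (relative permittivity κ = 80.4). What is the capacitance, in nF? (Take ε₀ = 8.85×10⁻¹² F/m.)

C ≈ 10.2 nF

A = π(4.00/2 cm)² = 1.26×10⁻³ m².
C = κε₀A/d = 80.4 × 8.85×10⁻¹² × 1.26×10⁻³ / 8.74×10⁻⁵ = 1.02×10⁻⁸ F.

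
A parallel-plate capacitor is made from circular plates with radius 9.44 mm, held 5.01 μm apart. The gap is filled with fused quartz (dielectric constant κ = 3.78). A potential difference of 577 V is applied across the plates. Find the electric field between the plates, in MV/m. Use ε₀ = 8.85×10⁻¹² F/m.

E = V/d = 577 / 5.01×10⁻⁶ = 1.15×10⁸ V/m.

E ≈ 115 MV/m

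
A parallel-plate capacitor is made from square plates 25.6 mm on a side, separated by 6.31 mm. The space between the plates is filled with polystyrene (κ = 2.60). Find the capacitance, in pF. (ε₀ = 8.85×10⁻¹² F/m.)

2.39 pF

A = (25.6 mm)² = 6.55×10⁻⁴ m².
C = κε₀A/d = 2.60 × 8.85×10⁻¹² × 6.55×10⁻⁴ / 6.31×10⁻³ = 2.39×10⁻¹² F.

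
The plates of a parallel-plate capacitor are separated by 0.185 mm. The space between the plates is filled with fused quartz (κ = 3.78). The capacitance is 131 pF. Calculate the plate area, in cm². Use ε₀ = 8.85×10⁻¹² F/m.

A = Cd/(κε₀) = 1.31×10⁻¹⁰ × 1.85×10⁻⁴ / (3.78 × 8.85×10⁻¹²) = 7.24×10⁻⁴ m².

7.24 cm²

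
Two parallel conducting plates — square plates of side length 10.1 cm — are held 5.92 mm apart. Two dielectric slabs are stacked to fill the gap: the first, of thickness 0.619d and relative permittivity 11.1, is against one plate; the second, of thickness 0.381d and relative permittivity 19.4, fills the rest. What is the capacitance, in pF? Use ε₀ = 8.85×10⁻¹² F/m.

A = (10.1 cm)² = 1.02×10⁻² m².
Stacked slabs ⇒ two capacitors in series, each with the full plate area.
C₁ = κ₁ε₀A/d₁ = 11.1 × 8.85×10⁻¹² × 1.02×10⁻² / 3.66×10⁻³ = 2.73×10⁻¹⁰ F.
C₂ = κ₂ε₀A/d₂ = 19.4 × 8.85×10⁻¹² × 1.02×10⁻² / 2.26×10⁻³ = 7.76×10⁻¹⁰ F.
C = (1/C₁ + 1/C₂)⁻¹ = 2.02×10⁻¹⁰ F.

202 pF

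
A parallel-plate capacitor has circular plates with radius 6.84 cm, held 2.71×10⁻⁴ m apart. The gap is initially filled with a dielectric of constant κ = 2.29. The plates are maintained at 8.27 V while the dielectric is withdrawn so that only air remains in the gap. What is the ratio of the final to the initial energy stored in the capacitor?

U₂/U₁ ≈ 0.437

Battery connected ⇒ V is held fixed.
C₂ = 0.437 C₁ and U = ½CV², so U₂/U₁ = C₂/C₁ = 0.437.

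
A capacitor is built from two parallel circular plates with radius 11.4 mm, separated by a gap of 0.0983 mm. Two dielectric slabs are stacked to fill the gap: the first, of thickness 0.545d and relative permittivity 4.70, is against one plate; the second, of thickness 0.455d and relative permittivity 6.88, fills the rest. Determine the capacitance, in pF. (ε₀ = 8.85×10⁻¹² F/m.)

C ≈ 202 pF

A = π(11.4 mm)² = 4.08×10⁻⁴ m².
Stacked slabs ⇒ two capacitors in series, each with the full plate area.
C₁ = κ₁ε₀A/d₁ = 4.70 × 8.85×10⁻¹² × 4.08×10⁻⁴ / 5.36×10⁻⁵ = 3.17×10⁻¹⁰ F.
C₂ = κ₂ε₀A/d₂ = 6.88 × 8.85×10⁻¹² × 4.08×10⁻⁴ / 4.47×10⁻⁵ = 5.56×10⁻¹⁰ F.
C = (1/C₁ + 1/C₂)⁻¹ = 2.02×10⁻¹⁰ F.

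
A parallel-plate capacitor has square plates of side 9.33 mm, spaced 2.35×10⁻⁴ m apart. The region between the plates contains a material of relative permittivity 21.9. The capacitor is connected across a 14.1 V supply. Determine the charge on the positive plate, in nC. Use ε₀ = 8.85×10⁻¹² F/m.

A = (9.33 mm)² = 8.70×10⁻⁵ m².
C = κε₀A/d = 21.9 × 8.85×10⁻¹² × 8.70×10⁻⁵ / 2.35×10⁻⁴ = 7.18×10⁻¹¹ F.
Q = CV = 7.18×10⁻¹¹ × 14.1 = 1.01×10⁻⁹ C.

Q ≈ 1.01 nC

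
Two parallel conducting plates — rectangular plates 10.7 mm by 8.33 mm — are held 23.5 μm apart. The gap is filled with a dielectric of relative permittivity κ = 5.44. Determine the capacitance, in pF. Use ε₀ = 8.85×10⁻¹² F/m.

A = 10.7 × 8.33 mm² = 8.91×10⁻⁵ m².
C = κε₀A/d = 5.44 × 8.85×10⁻¹² × 8.91×10⁻⁵ / 2.35×10⁻⁵ = 1.83×10⁻¹⁰ F.

C ≈ 183 pF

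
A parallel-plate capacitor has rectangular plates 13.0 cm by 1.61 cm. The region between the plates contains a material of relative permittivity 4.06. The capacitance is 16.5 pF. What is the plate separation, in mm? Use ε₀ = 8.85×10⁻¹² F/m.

A = 13.0 × 1.61 cm² = 2.09×10⁻³ m².
d = κε₀A/C = 4.06 × 8.85×10⁻¹² × 2.09×10⁻³ / 1.65×10⁻¹¹ = 4.56×10⁻³ m.

d ≈ 4.56 mm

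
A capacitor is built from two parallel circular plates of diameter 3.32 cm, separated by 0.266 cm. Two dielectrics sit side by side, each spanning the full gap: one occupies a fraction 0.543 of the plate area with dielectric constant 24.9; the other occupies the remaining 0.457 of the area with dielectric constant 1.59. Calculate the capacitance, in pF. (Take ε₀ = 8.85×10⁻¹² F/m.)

41.0 pF

A = π(3.32/2 cm)² = 8.66×10⁻⁴ m².
Side-by-side slabs ⇒ two capacitors in parallel, each spanning the full gap.
C₁ = κ₁ε₀A₁/d = 24.9 × 8.85×10⁻¹² × 4.70×10⁻⁴ / 2.66×10⁻³ = 3.89×10⁻¹¹ F.
C₂ = κ₂ε₀A₂/d = 1.59 × 8.85×10⁻¹² × 3.96×10⁻⁴ / 2.66×10⁻³ = 2.09×10⁻¹² F.
C = C₁ + C₂ = 4.10×10⁻¹¹ F.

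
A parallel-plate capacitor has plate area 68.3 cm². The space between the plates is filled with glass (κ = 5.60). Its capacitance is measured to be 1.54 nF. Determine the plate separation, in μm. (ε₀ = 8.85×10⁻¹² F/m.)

d ≈ 220 μm

A = 68.3 cm² = 6.83×10⁻³ m².
d = κε₀A/C = 5.60 × 8.85×10⁻¹² × 6.83×10⁻³ / 1.54×10⁻⁹ = 2.20×10⁻⁴ m.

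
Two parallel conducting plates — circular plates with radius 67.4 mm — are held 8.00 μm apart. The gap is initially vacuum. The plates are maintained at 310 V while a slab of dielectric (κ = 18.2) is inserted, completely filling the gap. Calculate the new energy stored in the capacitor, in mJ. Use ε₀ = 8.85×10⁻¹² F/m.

A = π(67.4 mm)² = 1.43×10⁻² m².
Initially C₁ = ε₀A/d = 8.85×10⁻¹² × 1.43×10⁻² / 8.00×10⁻⁶ = 1.58×10⁻⁸ F.
U₁ = 7.59×10⁻⁴ J.
Battery connected ⇒ V is held fixed. C₂ = 18.2 C₁ and U = ½CV², so U₂/U₁ = C₂/C₁ = 18.2.
U₂ = 18.2 × 7.59×10⁻⁴ = 1.38×10⁻² J.

U ≈ 13.8 mJ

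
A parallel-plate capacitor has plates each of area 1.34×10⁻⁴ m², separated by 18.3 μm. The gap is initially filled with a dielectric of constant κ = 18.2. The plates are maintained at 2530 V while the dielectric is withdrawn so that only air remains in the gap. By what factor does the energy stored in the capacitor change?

0.0549

Battery connected ⇒ V is held fixed.
C₂ = 0.0549 C₁ and U = ½CV², so U₂/U₁ = C₂/C₁ = 0.0549.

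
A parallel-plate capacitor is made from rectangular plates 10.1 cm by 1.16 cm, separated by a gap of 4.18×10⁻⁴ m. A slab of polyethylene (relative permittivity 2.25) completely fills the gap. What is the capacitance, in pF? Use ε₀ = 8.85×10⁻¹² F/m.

C ≈ 55.8 pF

A = 10.1 × 1.16 cm² = 1.17×10⁻³ m².
C = κε₀A/d = 2.25 × 8.85×10⁻¹² × 1.17×10⁻³ / 4.18×10⁻⁴ = 5.58×10⁻¹¹ F.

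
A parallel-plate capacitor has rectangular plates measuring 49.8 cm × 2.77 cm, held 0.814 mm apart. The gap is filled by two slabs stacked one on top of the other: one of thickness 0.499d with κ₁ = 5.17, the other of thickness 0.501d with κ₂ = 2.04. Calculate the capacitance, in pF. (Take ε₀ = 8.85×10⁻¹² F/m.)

438 pF

A = 49.8 × 2.77 cm² = 1.38×10⁻² m².
Stacked slabs ⇒ two capacitors in series, each with the full plate area.
C₁ = κ₁ε₀A/d₁ = 5.17 × 8.85×10⁻¹² × 1.38×10⁻² / 4.06×10⁻⁴ = 1.55×10⁻⁹ F.
C₂ = κ₂ε₀A/d₂ = 2.04 × 8.85×10⁻¹² × 1.38×10⁻² / 4.08×10⁻⁴ = 6.11×10⁻¹⁰ F.
C = (1/C₁ + 1/C₂)⁻¹ = 4.38×10⁻¹⁰ F.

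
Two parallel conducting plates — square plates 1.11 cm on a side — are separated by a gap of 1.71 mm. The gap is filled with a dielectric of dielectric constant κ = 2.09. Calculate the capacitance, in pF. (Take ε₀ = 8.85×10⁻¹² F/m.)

C ≈ 1.33 pF

A = (1.11 cm)² = 1.23×10⁻⁴ m².
C = κε₀A/d = 2.09 × 8.85×10⁻¹² × 1.23×10⁻⁴ / 1.71×10⁻³ = 1.33×10⁻¹² F.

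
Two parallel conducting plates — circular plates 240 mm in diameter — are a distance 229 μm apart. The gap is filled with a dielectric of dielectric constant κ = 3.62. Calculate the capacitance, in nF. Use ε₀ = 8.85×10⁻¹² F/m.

A = π(240/2 mm)² = 4.52×10⁻² m².
C = κε₀A/d = 3.62 × 8.85×10⁻¹² × 4.52×10⁻² / 2.29×10⁻⁴ = 6.33×10⁻⁹ F.

6.33 nF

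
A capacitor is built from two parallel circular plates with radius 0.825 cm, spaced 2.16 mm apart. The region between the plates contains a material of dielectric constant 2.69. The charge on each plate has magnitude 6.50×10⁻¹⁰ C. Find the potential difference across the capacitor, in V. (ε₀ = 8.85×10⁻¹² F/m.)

V ≈ 276 V

A = π(0.825 cm)² = 2.14×10⁻⁴ m².
C = κε₀A/d = 2.69 × 8.85×10⁻¹² × 2.14×10⁻⁴ / 2.16×10⁻³ = 2.36×10⁻¹² F.
V = Q/C = 6.50×10⁻¹⁰ / 2.36×10⁻¹² = 2.76×10² V.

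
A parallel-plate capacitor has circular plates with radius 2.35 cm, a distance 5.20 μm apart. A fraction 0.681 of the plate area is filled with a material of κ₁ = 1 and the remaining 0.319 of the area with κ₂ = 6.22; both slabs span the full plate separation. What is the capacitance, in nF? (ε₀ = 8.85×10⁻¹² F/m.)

A = π(2.35 cm)² = 1.73×10⁻³ m².
Side-by-side slabs ⇒ two capacitors in parallel, each spanning the full gap.
C₁ = κ₁ε₀A₁/d = 1.00 × 8.85×10⁻¹² × 1.18×10⁻³ / 5.20×10⁻⁶ = 2.01×10⁻⁹ F.
C₂ = κ₂ε₀A₂/d = 6.22 × 8.85×10⁻¹² × 5.53×10⁻⁴ / 5.20×10⁻⁶ = 5.86×10⁻⁹ F.
C = C₁ + C₂ = 7.87×10⁻⁹ F.

7.87 nF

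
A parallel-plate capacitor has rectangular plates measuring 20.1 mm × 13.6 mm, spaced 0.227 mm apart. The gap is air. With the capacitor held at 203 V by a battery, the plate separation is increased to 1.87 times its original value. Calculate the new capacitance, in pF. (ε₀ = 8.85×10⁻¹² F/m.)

C ≈ 5.70 pF

A = 20.1 × 13.6 mm² = 2.73×10⁻⁴ m².
Initially C₁ = ε₀A/d = 8.85×10⁻¹² × 2.73×10⁻⁴ / 2.27×10⁻⁴ = 1.07×10⁻¹¹ F.
C = ε₀A/d scales as 1/d, so C₂/C₁ = d₁/d₂ = 1/1.87 = 0.535.
C₂ = 0.535 × 1.07×10⁻¹¹ = 5.70×10⁻¹² F.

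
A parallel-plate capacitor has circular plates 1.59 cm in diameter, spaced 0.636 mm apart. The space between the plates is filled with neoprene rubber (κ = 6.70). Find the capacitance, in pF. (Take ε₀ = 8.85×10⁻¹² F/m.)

18.5 pF

A = π(1.59/2 cm)² = 1.99×10⁻⁴ m².
C = κε₀A/d = 6.70 × 8.85×10⁻¹² × 1.99×10⁻⁴ / 6.36×10⁻⁴ = 1.85×10⁻¹¹ F.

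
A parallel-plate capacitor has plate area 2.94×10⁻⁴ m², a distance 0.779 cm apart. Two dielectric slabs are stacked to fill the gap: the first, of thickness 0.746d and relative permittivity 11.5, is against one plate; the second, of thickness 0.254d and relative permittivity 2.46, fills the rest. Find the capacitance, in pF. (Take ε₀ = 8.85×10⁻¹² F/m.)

Stacked slabs ⇒ two capacitors in series, each with the full plate area.
C₁ = κ₁ε₀A/d₁ = 11.5 × 8.85×10⁻¹² × 2.94×10⁻⁴ / 5.81×10⁻³ = 5.15×10⁻¹² F.
C₂ = κ₂ε₀A/d₂ = 2.46 × 8.85×10⁻¹² × 2.94×10⁻⁴ / 1.98×10⁻³ = 3.23×10⁻¹² F.
C = (1/C₁ + 1/C₂)⁻¹ = 1.99×10⁻¹² F.

1.99 pF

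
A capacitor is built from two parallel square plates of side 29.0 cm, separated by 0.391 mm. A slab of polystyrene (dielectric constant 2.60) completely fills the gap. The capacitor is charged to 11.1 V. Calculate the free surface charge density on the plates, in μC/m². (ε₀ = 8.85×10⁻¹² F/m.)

0.653 μC/m²

A = (29.0 cm)² = 8.41×10⁻² m².
C = κε₀A/d = 2.60 × 8.85×10⁻¹² × 8.41×10⁻² / 3.91×10⁻⁴ = 4.95×10⁻⁹ F.
σ = Q/A = CV/A = 4.95×10⁻⁹ × 11.1 / 8.41×10⁻² = 6.53×10⁻⁷ C/m².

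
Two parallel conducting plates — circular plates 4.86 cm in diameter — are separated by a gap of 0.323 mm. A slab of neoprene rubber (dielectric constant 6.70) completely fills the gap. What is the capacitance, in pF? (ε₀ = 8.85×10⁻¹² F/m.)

A = π(4.86/2 cm)² = 1.86×10⁻³ m².
C = κε₀A/d = 6.70 × 8.85×10⁻¹² × 1.86×10⁻³ / 3.23×10⁻⁴ = 3.41×10⁻¹⁰ F.

C ≈ 341 pF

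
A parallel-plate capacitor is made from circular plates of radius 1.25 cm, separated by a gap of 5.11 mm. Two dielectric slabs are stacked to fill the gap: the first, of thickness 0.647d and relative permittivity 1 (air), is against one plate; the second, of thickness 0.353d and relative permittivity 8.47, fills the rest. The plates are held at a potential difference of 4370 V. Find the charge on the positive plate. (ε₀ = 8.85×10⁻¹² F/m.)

A = π(1.25 cm)² = 4.91×10⁻⁴ m².
Stacked slabs ⇒ two capacitors in series, each with the full plate area.
C₁ = κ₁ε₀A/d₁ = 1.00 × 8.85×10⁻¹² × 4.91×10⁻⁴ / 3.31×10⁻³ = 1.31×10⁻¹² F.
C₂ = κ₂ε₀A/d₂ = 8.47 × 8.85×10⁻¹² × 4.91×10⁻⁴ / 1.80×10⁻³ = 2.04×10⁻¹¹ F.
C = (1/C₁ + 1/C₂)⁻¹ = 1.23×10⁻¹² F.
Q = CV = 1.23×10⁻¹² × 4370 = 5.39×10⁻⁹ C.

Q ≈ 5.39 nC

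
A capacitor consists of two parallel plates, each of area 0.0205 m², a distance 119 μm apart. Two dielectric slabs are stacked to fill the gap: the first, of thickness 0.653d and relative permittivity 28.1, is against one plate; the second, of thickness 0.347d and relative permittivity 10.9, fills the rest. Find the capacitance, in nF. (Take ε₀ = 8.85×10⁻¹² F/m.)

27.7 nF

Stacked slabs ⇒ two capacitors in series, each with the full plate area.
C₁ = κ₁ε₀A/d₁ = 28.1 × 8.85×10⁻¹² × 2.05×10⁻² / 7.77×10⁻⁵ = 6.56×10⁻⁸ F.
C₂ = κ₂ε₀A/d₂ = 10.9 × 8.85×10⁻¹² × 2.05×10⁻² / 4.13×10⁻⁵ = 4.79×10⁻⁸ F.
C = (1/C₁ + 1/C₂)⁻¹ = 2.77×10⁻⁸ F.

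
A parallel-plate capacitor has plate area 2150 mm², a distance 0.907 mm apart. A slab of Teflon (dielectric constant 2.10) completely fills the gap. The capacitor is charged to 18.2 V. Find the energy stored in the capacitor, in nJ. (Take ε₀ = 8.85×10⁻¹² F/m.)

A = 2150 mm² = 2.15×10⁻³ m².
C = κε₀A/d = 2.10 × 8.85×10⁻¹² × 2.15×10⁻³ / 9.07×10⁻⁴ = 4.41×10⁻¹¹ F.
U = ½CV² = ½ × 4.41×10⁻¹¹ × (18.2)² = 7.30×10⁻⁹ J.

7.30 nJ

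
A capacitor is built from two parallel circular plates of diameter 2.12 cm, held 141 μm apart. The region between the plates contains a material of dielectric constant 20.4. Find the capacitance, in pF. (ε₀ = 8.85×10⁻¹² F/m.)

C ≈ 452 pF

A = π(2.12/2 cm)² = 3.53×10⁻⁴ m².
C = κε₀A/d = 20.4 × 8.85×10⁻¹² × 3.53×10⁻⁴ / 1.41×10⁻⁴ = 4.52×10⁻¹⁰ F.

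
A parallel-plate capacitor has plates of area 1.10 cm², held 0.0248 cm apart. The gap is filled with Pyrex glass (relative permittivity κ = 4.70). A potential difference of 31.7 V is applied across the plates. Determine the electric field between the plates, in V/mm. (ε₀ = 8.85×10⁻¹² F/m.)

E ≈ 128 V/mm

E = V/d = 31.7 / 2.48×10⁻⁴ = 1.28×10⁵ V/m.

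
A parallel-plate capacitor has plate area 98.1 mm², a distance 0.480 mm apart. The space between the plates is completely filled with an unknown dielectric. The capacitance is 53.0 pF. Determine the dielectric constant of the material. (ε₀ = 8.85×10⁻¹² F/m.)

29.3

A = 98.1 mm² = 9.81×10⁻⁵ m².
κ = Cd/(ε₀A) = 5.30×10⁻¹¹ × 4.80×10⁻⁴ / (8.85×10⁻¹² × 9.81×10⁻⁵) = 29.3.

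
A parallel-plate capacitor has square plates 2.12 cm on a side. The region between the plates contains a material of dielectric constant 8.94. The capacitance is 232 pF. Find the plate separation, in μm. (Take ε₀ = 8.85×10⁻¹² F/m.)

153 μm

A = (2.12 cm)² = 4.49×10⁻⁴ m².
d = κε₀A/C = 8.94 × 8.85×10⁻¹² × 4.49×10⁻⁴ / 2.32×10⁻¹⁰ = 1.53×10⁻⁴ m.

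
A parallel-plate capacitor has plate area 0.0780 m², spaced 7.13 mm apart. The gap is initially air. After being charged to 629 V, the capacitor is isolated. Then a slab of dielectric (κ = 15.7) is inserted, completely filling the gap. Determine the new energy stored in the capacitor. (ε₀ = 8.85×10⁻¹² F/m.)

1.22 μJ

Initially C₁ = ε₀A/d = 8.85×10⁻¹² × 7.80×10⁻² / 7.13×10⁻³ = 9.68×10⁻¹¹ F.
U₁ = 1.92×10⁻⁵ J.
Isolated ⇒ Q is held fixed. C₂ = 15.7 C₁ and U = Q²/(2C), so U₂/U₁ = C₁/C₂ = 0.0637.
U₂ = 0.0637 × 1.92×10⁻⁵ = 1.22×10⁻⁶ J.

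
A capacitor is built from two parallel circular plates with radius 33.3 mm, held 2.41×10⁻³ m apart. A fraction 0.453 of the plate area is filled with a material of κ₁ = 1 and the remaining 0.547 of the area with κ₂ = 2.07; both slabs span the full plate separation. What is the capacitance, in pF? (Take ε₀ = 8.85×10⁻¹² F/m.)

A = π(33.3 mm)² = 3.48×10⁻³ m².
Side-by-side slabs ⇒ two capacitors in parallel, each spanning the full gap.
C₁ = κ₁ε₀A₁/d = 1.00 × 8.85×10⁻¹² × 1.58×10⁻³ / 2.41×10⁻³ = 5.80×10⁻¹² F.
C₂ = κ₂ε₀A₂/d = 2.07 × 8.85×10⁻¹² × 1.91×10⁻³ / 2.41×10⁻³ = 1.45×10⁻¹¹ F.
C = C₁ + C₂ = 2.03×10⁻¹¹ F.

20.3 pF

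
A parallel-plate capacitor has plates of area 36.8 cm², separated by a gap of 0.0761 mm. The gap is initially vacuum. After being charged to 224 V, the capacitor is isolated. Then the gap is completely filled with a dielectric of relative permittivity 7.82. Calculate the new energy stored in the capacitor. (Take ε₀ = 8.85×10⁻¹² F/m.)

1.37 μJ

A = 36.8 cm² = 3.68×10⁻³ m².
Initially C₁ = ε₀A/d = 8.85×10⁻¹² × 3.68×10⁻³ / 7.61×10⁻⁵ = 4.28×10⁻¹⁰ F.
U₁ = 1.07×10⁻⁵ J.
Isolated ⇒ Q is held fixed. C₂ = 7.82 C₁ and U = Q²/(2C), so U₂/U₁ = C₁/C₂ = 0.128.
U₂ = 0.128 × 1.07×10⁻⁵ = 1.37×10⁻⁶ J.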